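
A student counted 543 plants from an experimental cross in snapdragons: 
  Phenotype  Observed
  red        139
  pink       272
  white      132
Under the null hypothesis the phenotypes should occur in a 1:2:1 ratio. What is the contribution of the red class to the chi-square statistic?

Under the 1:2:1 hypothesis (Σ ratio = 4, N = 543):
  red: 543 × 1/4 = 135.75
  pink: 543 × 2/4 = 271.5
  white: 543 × 1/4 = 135.75
Contribution of red: (139 − 135.75)² / 135.75 = 0.0778

0.078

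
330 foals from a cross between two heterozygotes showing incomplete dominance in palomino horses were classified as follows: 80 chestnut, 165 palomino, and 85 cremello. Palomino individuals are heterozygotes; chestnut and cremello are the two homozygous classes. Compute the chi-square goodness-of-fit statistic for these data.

With incomplete dominance, a heterozygote × heterozygote cross gives a 1:2:1 phenotypic ratio.
Under the 1:2:1 hypothesis (Σ ratio = 4, N = 330):
  chestnut: 330 × 1/4 = 82.5
  palomino: 330 × 2/4 = 165
  cremello: 330 × 1/4 = 82.5
χ² = Σ (O − E)² / E
  chestnut: (80 − 82.5)² / 82.5 = 0.0758
  palomino: (165 − 165)² / 165 = 0.0000
  cremello: (85 − 82.5)² / 82.5 = 0.0758
χ² = 0.0758 + 0.0000 + 0.0758 = 0.1516 ≈ 0.152

0.152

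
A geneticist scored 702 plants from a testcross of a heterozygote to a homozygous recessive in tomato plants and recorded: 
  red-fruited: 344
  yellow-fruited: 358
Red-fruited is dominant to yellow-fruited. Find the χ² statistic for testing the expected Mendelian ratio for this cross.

0.279

A testcross of a heterozygote (Aa × aa) gives a 1:1 phenotypic ratio.
The 1:1 ratio has 2 parts, so with N = 702 the expected counts are:
  red-fruited: 702 × 1/2 = 351
  yellow-fruited: 702 × 1/2 = 351
χ² = Σ (O − E)² / E
  red-fruited: (344 − 351)² / 351 = 0.1396
  yellow-fruited: (358 − 351)² / 351 = 0.1396
χ² = 0.1396 + 0.1396 = 0.2792 ≈ 0.279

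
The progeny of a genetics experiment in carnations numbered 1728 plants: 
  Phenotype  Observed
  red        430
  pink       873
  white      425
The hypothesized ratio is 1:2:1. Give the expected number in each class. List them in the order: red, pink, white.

432, 864, 432

Total ratio parts = 4. Expected numbers out of 1728:
  red: 1728 × 1/4 = 432
  pink: 1728 × 2/4 = 864
  white: 1728 × 1/4 = 432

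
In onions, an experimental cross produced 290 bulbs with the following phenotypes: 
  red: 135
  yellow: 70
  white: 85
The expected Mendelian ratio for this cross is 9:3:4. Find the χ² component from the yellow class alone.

4.490

Under the 9:3:4 hypothesis (Σ ratio = 16, N = 290):
  red: 290 × 9/16 = 163.125
  yellow: 290 × 3/16 = 54.375
  white: 290 × 4/16 = 72.5
Contribution of yellow: (70 − 54.375)² / 54.375 = 4.4899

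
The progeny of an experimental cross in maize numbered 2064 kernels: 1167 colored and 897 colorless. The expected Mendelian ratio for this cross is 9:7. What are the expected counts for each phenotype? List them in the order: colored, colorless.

1161, 903

Expected counts for N = 2064 under a 9:7 ratio (total parts = 16):
  colored: 2064 × 9/16 = 1161
  colorless: 2064 × 7/16 = 903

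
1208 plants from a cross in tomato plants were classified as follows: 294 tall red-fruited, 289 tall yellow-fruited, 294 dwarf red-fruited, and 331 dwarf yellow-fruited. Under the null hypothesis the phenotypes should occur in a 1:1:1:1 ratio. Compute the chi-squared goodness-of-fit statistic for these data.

Total ratio parts = 4. Expected numbers out of 1208:
  tall red-fruited: 1208 × 1/4 = 302
  tall yellow-fruited: 1208 × 1/4 = 302
  dwarf red-fruited: 1208 × 1/4 = 302
  dwarf yellow-fruited: 1208 × 1/4 = 302
χ² = Σ (O − E)² / E
  tall red-fruited: (294 − 302)² / 302 = 0.2119
  tall yellow-fruited: (289 − 302)² / 302 = 0.5596
  dwarf red-fruited: (294 − 302)² / 302 = 0.2119
  dwarf yellow-fruited: (331 − 302)² / 302 = 2.7848
χ² = 0.2119 + 0.5596 + 0.2119 + 2.7848 = 3.7682 ≈ 3.768

3.768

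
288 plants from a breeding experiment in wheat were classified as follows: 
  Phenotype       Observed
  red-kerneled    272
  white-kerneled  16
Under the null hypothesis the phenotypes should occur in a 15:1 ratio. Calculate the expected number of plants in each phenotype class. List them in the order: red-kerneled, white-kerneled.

Total ratio parts = 16. Expected numbers out of 288:
  red-kerneled: 288 × 15/16 = 270
  white-kerneled: 288 × 1/16 = 18

270, 18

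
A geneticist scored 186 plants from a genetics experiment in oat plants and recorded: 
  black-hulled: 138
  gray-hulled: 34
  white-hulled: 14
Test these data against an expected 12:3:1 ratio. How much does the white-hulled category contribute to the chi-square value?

0.485

The 12:3:1 ratio has 16 parts, so with N = 186 the expected counts are:
  black-hulled: 186 × 12/16 = 139.5
  gray-hulled: 186 × 3/16 = 34.875
  white-hulled: 186 × 1/16 = 11.625
Contribution of white-hulled: (14 − 11.625)² / 11.625 = 0.4852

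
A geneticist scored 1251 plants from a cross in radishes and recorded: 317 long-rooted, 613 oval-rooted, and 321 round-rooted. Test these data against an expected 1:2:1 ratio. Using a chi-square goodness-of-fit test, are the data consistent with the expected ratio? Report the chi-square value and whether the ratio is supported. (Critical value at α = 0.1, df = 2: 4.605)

Under the 1:2:1 hypothesis (Σ ratio = 4, N = 1251):
  long-rooted: 1251 × 1/4 = 312.75
  oval-rooted: 1251 × 2/4 = 625.5
  round-rooted: 1251 × 1/4 = 312.75
χ² = Σ (O − E)² / E
  long-rooted: (317 − 312.75)² / 312.75 = 0.0578
  oval-rooted: (613 − 625.5)² / 625.5 = 0.2498
  round-rooted: (321 − 312.75)² / 312.75 = 0.2176
χ² = 0.0578 + 0.2498 + 0.2176 = 0.5252 ≈ 0.525
Degrees of freedom = 3 − 1 = 2; critical value at α = 0.1 is 4.605.
Since 0.525 < 4.605, we fail to reject the null hypothesis — the data are consistent with the 1:2:1 ratio.

0.525; consistent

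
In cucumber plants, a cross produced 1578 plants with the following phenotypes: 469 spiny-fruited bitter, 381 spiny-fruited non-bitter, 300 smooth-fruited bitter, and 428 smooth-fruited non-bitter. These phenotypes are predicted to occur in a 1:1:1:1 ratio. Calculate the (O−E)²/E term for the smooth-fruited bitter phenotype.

22.637

Expected counts for N = 1578 under a 1:1:1:1 ratio (total parts = 4):
  spiny-fruited bitter: 1578 × 1/4 = 394.5
  spiny-fruited non-bitter: 1578 × 1/4 = 394.5
  smooth-fruited bitter: 1578 × 1/4 = 394.5
  smooth-fruited non-bitter: 1578 × 1/4 = 394.5
Contribution of smooth-fruited bitter: (300 − 394.5)² / 394.5 = 22.6369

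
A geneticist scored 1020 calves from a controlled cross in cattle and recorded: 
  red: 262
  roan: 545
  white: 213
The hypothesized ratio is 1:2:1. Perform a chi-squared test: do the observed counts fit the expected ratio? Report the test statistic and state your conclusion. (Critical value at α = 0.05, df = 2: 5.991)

Total ratio parts = 4. Expected numbers out of 1020:
  red: 1020 × 1/4 = 255
  roan: 1020 × 2/4 = 510
  white: 1020 × 1/4 = 255
χ² = Σ (O − E)² / E
  red: (262 − 255)² / 255 = 0.1922
  roan: (545 − 510)² / 510 = 2.4020
  white: (213 − 255)² / 255 = 6.9176
χ² = 0.1922 + 2.4020 + 6.9176 = 9.5118 ≈ 9.512
Degrees of freedom = 3 − 1 = 2; critical value at α = 0.05 is 5.991.
Since 9.512 > 5.991, we reject the null hypothesis — the data do not fit the 1:2:1 ratio.

9.512; not consistent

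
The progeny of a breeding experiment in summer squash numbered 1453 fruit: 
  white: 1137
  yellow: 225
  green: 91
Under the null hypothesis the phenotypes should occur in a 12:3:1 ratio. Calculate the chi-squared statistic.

10.309

Expected counts for N = 1453 under a 12:3:1 ratio (total parts = 16):
  white: 1453 × 12/16 = 1089.75
  yellow: 1453 × 3/16 = 272.4375
  green: 1453 × 1/16 = 90.8125
χ² = Σ (O − E)² / E
  white: (1137 − 1089.75)² / 1089.75 = 2.0487
  yellow: (225 − 272.4375)² / 272.4375 = 8.2599
  green: (91 − 90.8125)² / 90.8125 = 0.0004
χ² = 2.0487 + 8.2599 + 0.0004 = 10.309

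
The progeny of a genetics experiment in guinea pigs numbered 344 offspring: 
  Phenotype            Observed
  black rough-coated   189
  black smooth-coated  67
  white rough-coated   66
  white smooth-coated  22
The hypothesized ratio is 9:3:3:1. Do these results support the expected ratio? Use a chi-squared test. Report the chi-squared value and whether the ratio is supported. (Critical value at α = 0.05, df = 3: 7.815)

0.248; consistent

Expected counts for N = 344 under a 9:3:3:1 ratio (total parts = 16):
  black rough-coated: 344 × 9/16 = 193.5
  black smooth-coated: 344 × 3/16 = 64.5
  white rough-coated: 344 × 3/16 = 64.5
  white smooth-coated: 344 × 1/16 = 21.5
χ² = Σ (O − E)² / E
  black rough-coated: (189 − 193.5)² / 193.5 = 0.1047
  black smooth-coated: (67 − 64.5)² / 64.5 = 0.0969
  white rough-coated: (66 − 64.5)² / 64.5 = 0.0349
  white smooth-coated: (22 − 21.5)² / 21.5 = 0.0116
χ² = 0.1047 + 0.0969 + 0.0349 + 0.0116 = 0.2481 ≈ 0.248
Degrees of freedom = 4 − 1 = 3; critical value at α = 0.05 is 7.815.
Since 0.248 < 7.815, we fail to reject the null hypothesis — the data are consistent with the 9:3:3:1 ratio.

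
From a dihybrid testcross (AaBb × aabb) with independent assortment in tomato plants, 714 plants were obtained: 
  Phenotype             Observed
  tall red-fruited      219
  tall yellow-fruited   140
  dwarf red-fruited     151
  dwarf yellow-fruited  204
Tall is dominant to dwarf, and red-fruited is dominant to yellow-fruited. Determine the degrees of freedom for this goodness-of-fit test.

3

A dihybrid testcross with independent assortment gives a 1:1:1:1 ratio.
A goodness-of-fit test with 4 phenotype classes has df = 4 − 1 = 3.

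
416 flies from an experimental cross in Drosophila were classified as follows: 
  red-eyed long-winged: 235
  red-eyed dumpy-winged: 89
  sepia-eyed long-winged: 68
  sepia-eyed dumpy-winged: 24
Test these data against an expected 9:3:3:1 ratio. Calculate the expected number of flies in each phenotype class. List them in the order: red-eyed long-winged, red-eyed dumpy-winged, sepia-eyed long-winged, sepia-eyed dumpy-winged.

234, 78, 78, 26

Expected counts for N = 416 under a 9:3:3:1 ratio (total parts = 16):
  red-eyed long-winged: 416 × 9/16 = 234
  red-eyed dumpy-winged: 416 × 3/16 = 78
  sepia-eyed long-winged: 416 × 3/16 = 78
  sepia-eyed dumpy-winged: 416 × 1/16 = 26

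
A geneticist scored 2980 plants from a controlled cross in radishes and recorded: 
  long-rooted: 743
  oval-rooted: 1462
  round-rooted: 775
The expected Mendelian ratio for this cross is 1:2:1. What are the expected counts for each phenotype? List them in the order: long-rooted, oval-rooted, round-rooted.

Expected counts for N = 2980 under a 1:2:1 ratio (total parts = 4):
  long-rooted: 2980 × 1/4 = 745
  oval-rooted: 2980 × 2/4 = 1490
  round-rooted: 2980 × 1/4 = 745

745, 1490, 745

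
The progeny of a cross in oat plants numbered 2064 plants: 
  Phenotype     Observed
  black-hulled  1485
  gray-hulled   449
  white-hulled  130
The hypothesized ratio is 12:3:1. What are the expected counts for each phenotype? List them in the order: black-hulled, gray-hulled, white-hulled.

Expected counts for N = 2064 under a 12:3:1 ratio (total parts = 16):
  black-hulled: 2064 × 12/16 = 1548
  gray-hulled: 2064 × 3/16 = 387
  white-hulled: 2064 × 1/16 = 129

1548, 387, 129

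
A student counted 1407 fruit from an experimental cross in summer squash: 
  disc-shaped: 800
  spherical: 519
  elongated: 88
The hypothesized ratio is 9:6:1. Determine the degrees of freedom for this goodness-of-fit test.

2

A goodness-of-fit test with 3 phenotype classes has df = 3 − 1 = 2.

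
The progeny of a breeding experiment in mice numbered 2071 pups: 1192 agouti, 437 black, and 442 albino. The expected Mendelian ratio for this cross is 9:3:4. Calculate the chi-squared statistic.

17.816

Total ratio parts = 16. Expected numbers out of 2071:
  agouti: 2071 × 9/16 = 1164.9375
  black: 2071 × 3/16 = 388.3125
  albino: 2071 × 4/16 = 517.75
χ² = Σ (O − E)² / E
  agouti: (1192 − 1164.9375)² / 1164.9375 = 0.6287
  black: (437 − 388.3125)² / 388.3125 = 6.1045
  albino: (442 − 517.75)² / 517.75 = 11.0827
χ² = 0.6287 + 6.1045 + 11.0827 = 17.8159 ≈ 17.816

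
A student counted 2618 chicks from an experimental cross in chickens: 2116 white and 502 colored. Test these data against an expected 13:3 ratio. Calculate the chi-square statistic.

0.310

Total ratio parts = 16. Expected numbers out of 2618:
  white: 2618 × 13/16 = 2127.125
  colored: 2618 × 3/16 = 490.875
χ² = Σ (O − E)² / E
  white: (2116 − 2127.125)² / 2127.125 = 0.0582
  colored: (502 − 490.875)² / 490.875 = 0.2521
χ² = 0.0582 + 0.2521 = 0.3103 ≈ 0.310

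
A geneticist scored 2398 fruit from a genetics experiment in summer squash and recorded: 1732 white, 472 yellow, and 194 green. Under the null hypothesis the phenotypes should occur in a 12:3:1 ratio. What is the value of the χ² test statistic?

16.563

Expected counts for N = 2398 under a 12:3:1 ratio (total parts = 16):
  white: 2398 × 12/16 = 1798.5
  yellow: 2398 × 3/16 = 449.625
  green: 2398 × 1/16 = 149.875
χ² = Σ (O − E)² / E
  white: (1732 − 1798.5)² / 1798.5 = 2.4589
  yellow: (472 − 449.625)² / 449.625 = 1.1135
  green: (194 − 149.875)² / 149.875 = 12.9909
χ² = 2.4589 + 1.1135 + 12.9909 = 16.5633 ≈ 16.563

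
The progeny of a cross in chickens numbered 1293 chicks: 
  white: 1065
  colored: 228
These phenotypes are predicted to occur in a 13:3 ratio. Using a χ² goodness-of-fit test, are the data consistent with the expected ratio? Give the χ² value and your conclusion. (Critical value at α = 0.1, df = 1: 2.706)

Expected counts for N = 1293 under a 13:3 ratio (total parts = 16):
  white: 1293 × 13/16 = 1050.5625
  colored: 1293 × 3/16 = 242.4375
χ² = Σ (O − E)² / E
  white: (1065 − 1050.5625)² / 1050.5625 = 0.1984
  colored: (228 − 242.4375)² / 242.4375 = 0.8598
χ² = 0.1984 + 0.8598 = 1.0582 ≈ 1.058
Degrees of freedom = 2 − 1 = 1; critical value at α = 0.1 is 2.706.
Since 1.058 < 2.706, we fail to reject the null hypothesis — the data are consistent with the 13:3 ratio.

1.058; consistent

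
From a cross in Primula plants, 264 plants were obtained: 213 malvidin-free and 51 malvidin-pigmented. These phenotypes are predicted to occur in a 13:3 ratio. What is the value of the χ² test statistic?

0.056

Expected counts for N = 264 under a 13:3 ratio (total parts = 16):
  malvidin-free: 264 × 13/16 = 214.5
  malvidin-pigmented: 264 × 3/16 = 49.5
χ² = Σ (O − E)² / E
  malvidin-free: (213 − 214.5)² / 214.5 = 0.0105
  malvidin-pigmented: (51 − 49.5)² / 49.5 = 0.0455
χ² = 0.0105 + 0.0455 = 0.056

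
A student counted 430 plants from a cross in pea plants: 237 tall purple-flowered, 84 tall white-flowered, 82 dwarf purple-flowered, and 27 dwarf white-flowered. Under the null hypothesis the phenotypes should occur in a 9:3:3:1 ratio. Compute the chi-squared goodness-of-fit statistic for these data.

0.264

Under the 9:3:3:1 hypothesis (Σ ratio = 16, N = 430):
  tall purple-flowered: 430 × 9/16 = 241.875
  tall white-flowered: 430 × 3/16 = 80.625
  dwarf purple-flowered: 430 × 3/16 = 80.625
  dwarf white-flowered: 430 × 1/16 = 26.875
χ² = Σ (O − E)² / E
  tall purple-flowered: (237 − 241.875)² / 241.875 = 0.0983
  tall white-flowered: (84 − 80.625)² / 80.625 = 0.1413
  dwarf purple-flowered: (82 − 80.625)² / 80.625 = 0.0234
  dwarf white-flowered: (27 − 26.875)² / 26.875 = 0.0006
χ² = 0.0983 + 0.1413 + 0.0234 + 0.0006 = 0.2636 ≈ 0.264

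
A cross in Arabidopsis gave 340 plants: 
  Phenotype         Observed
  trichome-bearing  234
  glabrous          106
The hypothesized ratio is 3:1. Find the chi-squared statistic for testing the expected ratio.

Under the 3:1 hypothesis (Σ ratio = 4, N = 340):
  trichome-bearing: 340 × 3/4 = 255
  glabrous: 340 × 1/4 = 85
χ² = Σ (O − E)² / E
  trichome-bearing: (234 − 255)² / 255 = 1.7294
  glabrous: (106 − 85)² / 85 = 5.1882
χ² = 1.7294 + 5.1882 = 6.9176 ≈ 6.918

6.918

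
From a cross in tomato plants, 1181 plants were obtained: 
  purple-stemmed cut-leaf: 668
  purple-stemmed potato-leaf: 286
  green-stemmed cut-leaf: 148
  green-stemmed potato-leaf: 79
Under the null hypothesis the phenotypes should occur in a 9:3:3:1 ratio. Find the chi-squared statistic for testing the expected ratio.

43.564

Total ratio parts = 16. Expected numbers out of 1181:
  purple-stemmed cut-leaf: 1181 × 9/16 = 664.3125
  purple-stemmed potato-leaf: 1181 × 3/16 = 221.4375
  green-stemmed cut-leaf: 1181 × 3/16 = 221.4375
  green-stemmed potato-leaf: 1181 × 1/16 = 73.8125
χ² = Σ (O − E)² / E
  purple-stemmed cut-leaf: (668 − 664.3125)² / 664.3125 = 0.0205
  purple-stemmed potato-leaf: (286 − 221.4375)² / 221.4375 = 18.8239
  green-stemmed cut-leaf: (148 − 221.4375)² / 221.4375 = 24.3548
  green-stemmed potato-leaf: (79 − 73.8125)² / 73.8125 = 0.3646
χ² = 0.0205 + 18.8239 + 24.3548 + 0.3646 = 43.5638 ≈ 43.564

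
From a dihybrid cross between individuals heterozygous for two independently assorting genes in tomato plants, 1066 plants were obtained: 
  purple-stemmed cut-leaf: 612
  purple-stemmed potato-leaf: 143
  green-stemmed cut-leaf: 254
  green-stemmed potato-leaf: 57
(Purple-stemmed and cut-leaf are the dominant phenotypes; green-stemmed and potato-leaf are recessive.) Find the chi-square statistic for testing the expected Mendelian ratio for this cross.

A dihybrid F₂ with independent assortment and complete dominance at both loci gives a 9:3:3:1 phenotypic ratio.
Under the 9:3:3:1 hypothesis (Σ ratio = 16, N = 1066):
  purple-stemmed cut-leaf: 1066 × 9/16 = 599.625
  purple-stemmed potato-leaf: 1066 × 3/16 = 199.875
  green-stemmed cut-leaf: 1066 × 3/16 = 199.875
  green-stemmed potato-leaf: 1066 × 1/16 = 66.625
χ² = Σ (O − E)² / E
  purple-stemmed cut-leaf: (612 − 599.625)² / 599.625 = 0.2554
  purple-stemmed potato-leaf: (143 − 199.875)² / 199.875 = 16.1839
  green-stemmed cut-leaf: (254 − 199.875)² / 199.875 = 14.6567
  green-stemmed potato-leaf: (57 − 66.625)² / 66.625 = 1.3905
χ² = 0.2554 + 16.1839 + 14.6567 + 1.3905 = 32.4865 ≈ 32.487

32.487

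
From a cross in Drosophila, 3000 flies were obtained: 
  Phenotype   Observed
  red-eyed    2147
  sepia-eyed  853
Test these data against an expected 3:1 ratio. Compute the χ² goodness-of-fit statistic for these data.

18.860

The 3:1 ratio has 4 parts, so with N = 3000 the expected counts are:
  red-eyed: 3000 × 3/4 = 2250
  sepia-eyed: 3000 × 1/4 = 750
χ² = Σ (O − E)² / E
  red-eyed: (2147 − 2250)² / 2250 = 4.7151
  sepia-eyed: (853 − 750)² / 750 = 14.1453
χ² = 4.7151 + 14.1453 = 18.8604 ≈ 18.860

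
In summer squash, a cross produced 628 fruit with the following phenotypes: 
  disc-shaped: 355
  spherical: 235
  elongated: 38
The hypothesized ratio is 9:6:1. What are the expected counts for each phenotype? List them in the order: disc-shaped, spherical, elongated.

353.25, 235.5, 39.25

The 9:6:1 ratio has 16 parts, so with N = 628 the expected counts are:
  disc-shaped: 628 × 9/16 = 353.25
  spherical: 628 × 6/16 = 235.5
  elongated: 628 × 1/16 = 39.25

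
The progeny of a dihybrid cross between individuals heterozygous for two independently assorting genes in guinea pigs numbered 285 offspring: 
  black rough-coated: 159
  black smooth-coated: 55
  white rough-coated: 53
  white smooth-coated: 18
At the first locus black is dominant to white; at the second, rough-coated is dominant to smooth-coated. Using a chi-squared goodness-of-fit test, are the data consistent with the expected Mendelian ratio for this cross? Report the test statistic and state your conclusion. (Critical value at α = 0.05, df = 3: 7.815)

A dihybrid F₂ with independent assortment and complete dominance at both loci gives a 9:3:3:1 phenotypic ratio.
Total ratio parts = 16. Expected numbers out of 285:
  black rough-coated: 285 × 9/16 = 160.3125
  black smooth-coated: 285 × 3/16 = 53.4375
  white rough-coated: 285 × 3/16 = 53.4375
  white smooth-coated: 285 × 1/16 = 17.8125
χ² = Σ (O − E)² / E
  black rough-coated: (159 − 160.3125)² / 160.3125 = 0.0107
  black smooth-coated: (55 − 53.4375)² / 53.4375 = 0.0457
  white rough-coated: (53 − 53.4375)² / 53.4375 = 0.0036
  white smooth-coated: (18 − 17.8125)² / 17.8125 = 0.0020
χ² = 0.0107 + 0.0457 + 0.0036 + 0.0020 = 0.062
Degrees of freedom = 4 − 1 = 3; critical value at α = 0.05 is 7.815.
Since 0.062 < 7.815, we fail to reject the null hypothesis — the data are consistent with the 9:3:3:1 ratio.

0.062; consistent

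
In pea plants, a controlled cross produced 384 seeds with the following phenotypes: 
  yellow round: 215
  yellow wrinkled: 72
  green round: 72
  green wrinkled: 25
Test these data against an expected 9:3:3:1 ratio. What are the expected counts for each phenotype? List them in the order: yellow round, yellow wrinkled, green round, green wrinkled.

216, 72, 72, 24

Total ratio parts = 16. Expected numbers out of 384:
  yellow round: 384 × 9/16 = 216
  yellow wrinkled: 384 × 3/16 = 72
  green round: 384 × 3/16 = 72
  green wrinkled: 384 × 1/16 = 24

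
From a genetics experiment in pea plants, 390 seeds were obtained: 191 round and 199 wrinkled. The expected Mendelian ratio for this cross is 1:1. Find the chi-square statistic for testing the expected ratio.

The 1:1 ratio has 2 parts, so with N = 390 the expected counts are:
  round: 390 × 1/2 = 195
  wrinkled: 390 × 1/2 = 195
χ² = Σ (O − E)² / E
  round: (191 − 195)² / 195 = 0.0821
  wrinkled: (199 − 195)² / 195 = 0.0821
χ² = 0.0821 + 0.0821 = 0.1642 ≈ 0.164

0.164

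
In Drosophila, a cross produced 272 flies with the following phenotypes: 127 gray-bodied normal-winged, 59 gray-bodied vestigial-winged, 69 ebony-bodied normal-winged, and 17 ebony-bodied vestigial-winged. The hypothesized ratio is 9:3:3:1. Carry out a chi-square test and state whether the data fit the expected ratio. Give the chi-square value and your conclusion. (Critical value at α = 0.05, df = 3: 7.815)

12.026; not consistent

Total ratio parts = 16. Expected numbers out of 272:
  gray-bodied normal-winged: 272 × 9/16 = 153
  gray-bodied vestigial-winged: 272 × 3/16 = 51
  ebony-bodied normal-winged: 272 × 3/16 = 51
  ebony-bodied vestigial-winged: 272 × 1/16 = 17
χ² = Σ (O − E)² / E
  gray-bodied normal-winged: (127 − 153)² / 153 = 4.4183
  gray-bodied vestigial-winged: (59 − 51)² / 51 = 1.2549
  ebony-bodied normal-winged: (69 − 51)² / 51 = 6.3529
  ebony-bodied vestigial-winged: (17 − 17)² / 17 = 0.0000
χ² = 4.4183 + 1.2549 + 6.3529 + 0.0000 = 12.0261 ≈ 12.026
Degrees of freedom = 4 − 1 = 3; critical value at α = 0.05 is 7.815.
Since 12.026 > 7.815, we reject the null hypothesis — the data do not fit the 9:3:3:1 ratio.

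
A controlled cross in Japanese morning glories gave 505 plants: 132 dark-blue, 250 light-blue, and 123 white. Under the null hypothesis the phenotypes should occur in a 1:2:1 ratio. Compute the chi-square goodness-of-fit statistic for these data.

Under the 1:2:1 hypothesis (Σ ratio = 4, N = 505):
  dark-blue: 505 × 1/4 = 126.25
  light-blue: 505 × 2/4 = 252.5
  white: 505 × 1/4 = 126.25
χ² = Σ (O − E)² / E
  dark-blue: (132 − 126.25)² / 126.25 = 0.2619
  light-blue: (250 − 252.5)² / 252.5 = 0.0248
  white: (123 − 126.25)² / 126.25 = 0.0837
χ² = 0.2619 + 0.0248 + 0.0837 = 0.3704 ≈ 0.370

0.370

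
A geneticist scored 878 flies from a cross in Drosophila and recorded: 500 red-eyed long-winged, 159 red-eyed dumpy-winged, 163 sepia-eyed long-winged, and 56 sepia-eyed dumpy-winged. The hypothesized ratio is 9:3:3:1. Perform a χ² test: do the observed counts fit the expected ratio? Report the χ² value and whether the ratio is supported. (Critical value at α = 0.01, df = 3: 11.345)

Under the 9:3:3:1 hypothesis (Σ ratio = 16, N = 878):
  red-eyed long-winged: 878 × 9/16 = 493.875
  red-eyed dumpy-winged: 878 × 3/16 = 164.625
  sepia-eyed long-winged: 878 × 3/16 = 164.625
  sepia-eyed dumpy-winged: 878 × 1/16 = 54.875
χ² = Σ (O − E)² / E
  red-eyed long-winged: (500 − 493.875)² / 493.875 = 0.0760
  red-eyed dumpy-winged: (159 − 164.625)² / 164.625 = 0.1922
  sepia-eyed long-winged: (163 − 164.625)² / 164.625 = 0.0160
  sepia-eyed dumpy-winged: (56 − 54.875)² / 54.875 = 0.0231
χ² = 0.0760 + 0.1922 + 0.0160 + 0.0231 = 0.3073 ≈ 0.307
Degrees of freedom = 4 − 1 = 3; critical value at α = 0.01 is 11.345.
Since 0.307 < 11.345, we fail to reject the null hypothesis — the data are consistent with the 9:3:3:1 ratio.

0.307; consistent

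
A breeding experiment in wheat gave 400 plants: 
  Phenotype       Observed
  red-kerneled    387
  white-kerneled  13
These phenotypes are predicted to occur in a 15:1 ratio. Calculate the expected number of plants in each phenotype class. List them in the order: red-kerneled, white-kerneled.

375, 25

Expected counts for N = 400 under a 15:1 ratio (total parts = 16):
  red-kerneled: 400 × 15/16 = 375
  white-kerneled: 400 × 1/16 = 25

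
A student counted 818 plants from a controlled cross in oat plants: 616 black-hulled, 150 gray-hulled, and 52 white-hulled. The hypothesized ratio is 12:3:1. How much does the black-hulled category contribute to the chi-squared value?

Total ratio parts = 16. Expected numbers out of 818:
  black-hulled: 818 × 12/16 = 613.5
  gray-hulled: 818 × 3/16 = 153.375
  white-hulled: 818 × 1/16 = 51.125
Contribution of black-hulled: (616 − 613.5)² / 613.5 = 0.0102

0.010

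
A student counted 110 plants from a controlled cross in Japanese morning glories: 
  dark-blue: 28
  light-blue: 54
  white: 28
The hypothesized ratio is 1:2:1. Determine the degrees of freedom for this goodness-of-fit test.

2

A goodness-of-fit test with 3 phenotype classes has df = 3 − 1 = 2.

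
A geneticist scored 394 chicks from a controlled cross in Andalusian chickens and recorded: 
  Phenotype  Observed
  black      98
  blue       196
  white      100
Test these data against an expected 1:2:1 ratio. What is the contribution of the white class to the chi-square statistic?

0.023

Total ratio parts = 4. Expected numbers out of 394:
  black: 394 × 1/4 = 98.5
  blue: 394 × 2/4 = 197
  white: 394 × 1/4 = 98.5
Contribution of white: (100 − 98.5)² / 98.5 = 0.0228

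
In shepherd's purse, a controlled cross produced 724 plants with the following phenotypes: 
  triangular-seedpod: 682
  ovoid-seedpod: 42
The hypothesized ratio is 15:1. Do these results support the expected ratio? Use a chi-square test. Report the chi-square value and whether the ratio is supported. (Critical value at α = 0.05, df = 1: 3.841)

0.249; consistent

The 15:1 ratio has 16 parts, so with N = 724 the expected counts are:
  triangular-seedpod: 724 × 15/16 = 678.75
  ovoid-seedpod: 724 × 1/16 = 45.25
χ² = Σ (O − E)² / E
  triangular-seedpod: (682 − 678.75)² / 678.75 = 0.0156
  ovoid-seedpod: (42 − 45.25)² / 45.25 = 0.2334
χ² = 0.0156 + 0.2334 = 0.249
Degrees of freedom = 2 − 1 = 1; critical value at α = 0.05 is 3.841.
Since 0.249 < 3.841, we fail to reject the null hypothesis — the data are consistent with the 15:1 ratio.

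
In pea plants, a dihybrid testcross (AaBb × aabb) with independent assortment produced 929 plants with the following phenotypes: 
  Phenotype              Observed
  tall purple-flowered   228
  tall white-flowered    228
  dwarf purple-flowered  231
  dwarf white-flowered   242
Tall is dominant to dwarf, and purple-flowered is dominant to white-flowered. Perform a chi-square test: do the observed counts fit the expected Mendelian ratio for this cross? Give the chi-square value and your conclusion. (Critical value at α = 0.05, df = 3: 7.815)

0.572; consistent

A dihybrid testcross with independent assortment gives a 1:1:1:1 ratio.
Expected counts for N = 929 under a 1:1:1:1 ratio (total parts = 4):
  tall purple-flowered: 929 × 1/4 = 232.25
  tall white-flowered: 929 × 1/4 = 232.25
  dwarf purple-flowered: 929 × 1/4 = 232.25
  dwarf white-flowered: 929 × 1/4 = 232.25
χ² = Σ (O − E)² / E
  tall purple-flowered: (228 − 232.25)² / 232.25 = 0.0778
  tall white-flowered: (228 − 232.25)² / 232.25 = 0.0778
  dwarf purple-flowered: (231 − 232.25)² / 232.25 = 0.0067
  dwarf white-flowered: (242 − 232.25)² / 232.25 = 0.4093
χ² = 0.0778 + 0.0778 + 0.0067 + 0.4093 = 0.5716 ≈ 0.572
Degrees of freedom = 4 − 1 = 3; critical value at α = 0.05 is 7.815.
Since 0.572 < 7.815, we fail to reject the null hypothesis — the data are consistent with the 1:1:1:1 ratio.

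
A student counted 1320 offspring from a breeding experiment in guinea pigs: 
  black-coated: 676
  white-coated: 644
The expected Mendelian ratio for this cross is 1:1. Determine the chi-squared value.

Expected counts for N = 1320 under a 1:1 ratio (total parts = 2):
  black-coated: 1320 × 1/2 = 660
  white-coated: 1320 × 1/2 = 660
χ² = Σ (O − E)² / E
  black-coated: (676 − 660)² / 660 = 0.3879
  white-coated: (644 − 660)² / 660 = 0.3879
χ² = 0.3879 + 0.3879 = 0.7758 ≈ 0.776

0.776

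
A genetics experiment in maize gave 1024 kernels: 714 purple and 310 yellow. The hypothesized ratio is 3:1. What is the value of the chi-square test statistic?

Total ratio parts = 4. Expected numbers out of 1024:
  purple: 1024 × 3/4 = 768
  yellow: 1024 × 1/4 = 256
χ² = Σ (O − E)² / E
  purple: (714 − 768)² / 768 = 3.7969
  yellow: (310 − 256)² / 256 = 11.3906
χ² = 3.7969 + 11.3906 = 15.1875 ≈ 15.188

15.188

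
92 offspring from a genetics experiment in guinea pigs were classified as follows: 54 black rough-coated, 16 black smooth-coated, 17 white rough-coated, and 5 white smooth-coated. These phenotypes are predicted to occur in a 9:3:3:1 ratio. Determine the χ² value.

0.290

Expected counts for N = 92 under a 9:3:3:1 ratio (total parts = 16):
  black rough-coated: 92 × 9/16 = 51.75
  black smooth-coated: 92 × 3/16 = 17.25
  white rough-coated: 92 × 3/16 = 17.25
  white smooth-coated: 92 × 1/16 = 5.75
χ² = Σ (O − E)² / E
  black rough-coated: (54 − 51.75)² / 51.75 = 0.0978
  black smooth-coated: (16 − 17.25)² / 17.25 = 0.0906
  white rough-coated: (17 − 17.25)² / 17.25 = 0.0036
  white smooth-coated: (5 − 5.75)² / 5.75 = 0.0978
χ² = 0.0978 + 0.0906 + 0.0036 + 0.0978 = 0.2898 ≈ 0.290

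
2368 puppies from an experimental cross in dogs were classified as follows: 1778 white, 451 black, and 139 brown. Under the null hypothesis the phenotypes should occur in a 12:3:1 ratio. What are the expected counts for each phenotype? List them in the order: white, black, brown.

The 12:3:1 ratio has 16 parts, so with N = 2368 the expected counts are:
  white: 2368 × 12/16 = 1776
  black: 2368 × 3/16 = 444
  brown: 2368 × 1/16 = 148

1776, 444, 148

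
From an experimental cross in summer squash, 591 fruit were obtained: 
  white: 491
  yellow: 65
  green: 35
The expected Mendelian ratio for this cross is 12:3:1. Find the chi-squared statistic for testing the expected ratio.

24.186

The 12:3:1 ratio has 16 parts, so with N = 591 the expected counts are:
  white: 591 × 12/16 = 443.25
  yellow: 591 × 3/16 = 110.8125
  green: 591 × 1/16 = 36.9375
χ² = Σ (O − E)² / E
  white: (491 − 443.25)² / 443.25 = 5.1440
  yellow: (65 − 110.8125)² / 110.8125 = 18.9400
  green: (35 − 36.9375)² / 36.9375 = 0.1016
χ² = 5.1440 + 18.9400 + 0.1016 = 24.1856 ≈ 24.186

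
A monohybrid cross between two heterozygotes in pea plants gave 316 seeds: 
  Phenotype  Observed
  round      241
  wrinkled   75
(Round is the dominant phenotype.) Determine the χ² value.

For a monohybrid cross between heterozygotes with complete dominance, the expected phenotypic ratio is 3:1.
Under the 3:1 hypothesis (Σ ratio = 4, N = 316):
  round: 316 × 3/4 = 237
  wrinkled: 316 × 1/4 = 79
χ² = Σ (O − E)² / E
  round: (241 − 237)² / 237 = 0.0675
  wrinkled: (75 − 79)² / 79 = 0.2025
χ² = 0.0675 + 0.2025 = 0.270

0.270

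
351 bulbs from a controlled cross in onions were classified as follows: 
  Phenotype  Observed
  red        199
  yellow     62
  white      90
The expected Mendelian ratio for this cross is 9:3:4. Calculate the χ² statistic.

Under the 9:3:4 hypothesis (Σ ratio = 16, N = 351):
  red: 351 × 9/16 = 197.4375
  yellow: 351 × 3/16 = 65.8125
  white: 351 × 4/16 = 87.75
χ² = Σ (O − E)² / E
  red: (199 − 197.4375)² / 197.4375 = 0.0124
  yellow: (62 − 65.8125)² / 65.8125 = 0.2209
  white: (90 − 87.75)² / 87.75 = 0.0577
χ² = 0.0124 + 0.2209 + 0.0577 = 0.291

0.291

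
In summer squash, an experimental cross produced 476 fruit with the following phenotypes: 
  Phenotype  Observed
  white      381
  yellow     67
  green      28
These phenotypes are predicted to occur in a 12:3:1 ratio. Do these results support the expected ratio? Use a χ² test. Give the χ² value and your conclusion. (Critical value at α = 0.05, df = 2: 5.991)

7.263; not consistent

Total ratio parts = 16. Expected numbers out of 476:
  white: 476 × 12/16 = 357
  yellow: 476 × 3/16 = 89.25
  green: 476 × 1/16 = 29.75
χ² = Σ (O − E)² / E
  white: (381 − 357)² / 357 = 1.6134
  yellow: (67 − 89.25)² / 89.25 = 5.5469
  green: (28 − 29.75)² / 29.75 = 0.1029
χ² = 1.6134 + 5.5469 + 0.1029 = 7.2632 ≈ 7.263
Degrees of freedom = 3 − 1 = 2; critical value at α = 0.05 is 5.991.
Since 7.263 > 5.991, we reject the null hypothesis — the data do not fit the 12:3:1 ratio.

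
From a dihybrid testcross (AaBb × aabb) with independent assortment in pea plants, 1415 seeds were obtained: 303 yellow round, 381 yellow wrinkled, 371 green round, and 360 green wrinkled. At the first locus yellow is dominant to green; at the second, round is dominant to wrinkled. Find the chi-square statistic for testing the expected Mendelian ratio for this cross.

10.331

A dihybrid testcross with independent assortment gives a 1:1:1:1 ratio.
The 1:1:1:1 ratio has 4 parts, so with N = 1415 the expected counts are:
  yellow round: 1415 × 1/4 = 353.75
  yellow wrinkled: 1415 × 1/4 = 353.75
  green round: 1415 × 1/4 = 353.75
  green wrinkled: 1415 × 1/4 = 353.75
χ² = Σ (O − E)² / E
  yellow round: (303 − 353.75)² / 353.75 = 7.2807
  yellow wrinkled: (381 − 353.75)² / 353.75 = 2.0991
  green round: (371 − 353.75)² / 353.75 = 0.8412
  green wrinkled: (360 − 353.75)² / 353.75 = 0.1104
χ² = 7.2807 + 2.0991 + 0.8412 + 0.1104 = 10.3314 ≈ 10.331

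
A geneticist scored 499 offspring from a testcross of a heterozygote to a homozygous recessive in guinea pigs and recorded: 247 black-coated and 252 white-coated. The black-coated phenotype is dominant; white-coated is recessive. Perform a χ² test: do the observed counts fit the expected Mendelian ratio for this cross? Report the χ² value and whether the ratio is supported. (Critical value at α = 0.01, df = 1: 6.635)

0.050; consistent

A testcross of a heterozygote (Aa × aa) gives a 1:1 phenotypic ratio.
Under the 1:1 hypothesis (Σ ratio = 2, N = 499):
  black-coated: 499 × 1/2 = 249.5
  white-coated: 499 × 1/2 = 249.5
χ² = Σ (O − E)² / E
  black-coated: (247 − 249.5)² / 249.5 = 0.0251
  white-coated: (252 − 249.5)² / 249.5 = 0.0251
χ² = 0.0251 + 0.0251 = 0.0502 ≈ 0.050
Degrees of freedom = 2 − 1 = 1; critical value at α = 0.01 is 6.635.
Since 0.050 < 6.635, we fail to reject the null hypothesis — the data are consistent with the 1:1 ratio.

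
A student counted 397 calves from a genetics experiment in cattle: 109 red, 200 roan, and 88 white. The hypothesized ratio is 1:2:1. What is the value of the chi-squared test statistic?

Expected counts for N = 397 under a 1:2:1 ratio (total parts = 4):
  red: 397 × 1/4 = 99.25
  roan: 397 × 2/4 = 198.5
  white: 397 × 1/4 = 99.25
χ² = Σ (O − E)² / E
  red: (109 − 99.25)² / 99.25 = 0.9578
  roan: (200 − 198.5)² / 198.5 = 0.0113
  white: (88 − 99.25)² / 99.25 = 1.2752
χ² = 0.9578 + 0.0113 + 1.2752 = 2.2443 ≈ 2.244

2.244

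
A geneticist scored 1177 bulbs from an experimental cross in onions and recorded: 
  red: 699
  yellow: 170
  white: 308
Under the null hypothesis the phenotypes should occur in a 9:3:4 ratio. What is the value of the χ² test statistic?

14.345

Under the 9:3:4 hypothesis (Σ ratio = 16, N = 1177):
  red: 1177 × 9/16 = 662.0625
  yellow: 1177 × 3/16 = 220.6875
  white: 1177 × 4/16 = 294.25
χ² = Σ (O − E)² / E
  red: (699 − 662.0625)² / 662.0625 = 2.0608
  yellow: (170 − 220.6875)² / 220.6875 = 11.6419
  white: (308 − 294.25)² / 294.25 = 0.6425
χ² = 2.0608 + 11.6419 + 0.6425 = 14.3452 ≈ 14.345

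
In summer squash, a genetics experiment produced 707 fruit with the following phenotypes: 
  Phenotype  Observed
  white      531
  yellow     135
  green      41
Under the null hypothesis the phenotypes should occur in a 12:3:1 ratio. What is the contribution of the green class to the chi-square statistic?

0.230

The 12:3:1 ratio has 16 parts, so with N = 707 the expected counts are:
  white: 707 × 12/16 = 530.25
  yellow: 707 × 3/16 = 132.5625
  green: 707 × 1/16 = 44.1875
Contribution of green: (41 − 44.1875)² / 44.1875 = 0.2299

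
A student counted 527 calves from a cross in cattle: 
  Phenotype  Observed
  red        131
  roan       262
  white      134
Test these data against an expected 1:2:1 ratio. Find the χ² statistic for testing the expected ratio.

The 1:2:1 ratio has 4 parts, so with N = 527 the expected counts are:
  red: 527 × 1/4 = 131.75
  roan: 527 × 2/4 = 263.5
  white: 527 × 1/4 = 131.75
χ² = Σ (O − E)² / E
  red: (131 − 131.75)² / 131.75 = 0.0043
  roan: (262 − 263.5)² / 263.5 = 0.0085
  white: (134 − 131.75)² / 131.75 = 0.0384
χ² = 0.0043 + 0.0085 + 0.0384 = 0.0512 ≈ 0.051

0.051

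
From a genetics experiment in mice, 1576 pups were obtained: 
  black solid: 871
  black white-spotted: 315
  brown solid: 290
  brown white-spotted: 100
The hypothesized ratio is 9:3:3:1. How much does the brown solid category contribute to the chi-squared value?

Expected counts for N = 1576 under a 9:3:3:1 ratio (total parts = 16):
  black solid: 1576 × 9/16 = 886.5
  black white-spotted: 1576 × 3/16 = 295.5
  brown solid: 1576 × 3/16 = 295.5
  brown white-spotted: 1576 × 1/16 = 98.5
Contribution of brown solid: (290 − 295.5)² / 295.5 = 0.1024

0.102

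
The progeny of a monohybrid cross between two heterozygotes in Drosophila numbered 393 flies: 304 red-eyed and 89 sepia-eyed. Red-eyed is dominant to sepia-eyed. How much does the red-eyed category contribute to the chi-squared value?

For a monohybrid cross between heterozygotes with complete dominance, the expected phenotypic ratio is 3:1.
Under the 3:1 hypothesis (Σ ratio = 4, N = 393):
  red-eyed: 393 × 3/4 = 294.75
  sepia-eyed: 393 × 1/4 = 98.25
Contribution of red-eyed: (304 − 294.75)² / 294.75 = 0.2903

0.290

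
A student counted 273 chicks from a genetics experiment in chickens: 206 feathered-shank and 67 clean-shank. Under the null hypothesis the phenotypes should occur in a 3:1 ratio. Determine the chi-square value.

Under the 3:1 hypothesis (Σ ratio = 4, N = 273):
  feathered-shank: 273 × 3/4 = 204.75
  clean-shank: 273 × 1/4 = 68.25
χ² = Σ (O − E)² / E
  feathered-shank: (206 − 204.75)² / 204.75 = 0.0076
  clean-shank: (67 − 68.25)² / 68.25 = 0.0229
χ² = 0.0076 + 0.0229 = 0.0305 ≈ 0.031

0.031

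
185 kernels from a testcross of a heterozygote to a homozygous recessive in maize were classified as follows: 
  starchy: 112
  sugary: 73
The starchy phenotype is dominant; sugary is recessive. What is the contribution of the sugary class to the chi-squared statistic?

4.111

A testcross of a heterozygote (Aa × aa) gives a 1:1 phenotypic ratio.
Expected counts for N = 185 under a 1:1 ratio (total parts = 2):
  starchy: 185 × 1/2 = 92.5
  sugary: 185 × 1/2 = 92.5
Contribution of sugary: (73 − 92.5)² / 92.5 = 4.1108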